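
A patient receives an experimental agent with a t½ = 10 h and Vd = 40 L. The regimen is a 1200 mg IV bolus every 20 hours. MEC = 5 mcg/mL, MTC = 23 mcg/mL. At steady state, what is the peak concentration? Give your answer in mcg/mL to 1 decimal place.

τ = 20 h = 2 half-lives, so f = (1/2)^2 = 0.25.
At steady state, R = 1/(1 − 0.25) = 4/3.
Single-dose peak C₀ = D/Vd = 1200/40 = 30 mcg/mL.
Steady-state peak Cmax,ss = C₀·R = 30 × 4/3 ≈ 40.000 mcg/mL.
Peak 40.0 mcg/mL vs MTC 23 mcg/mL: exceeds toxic threshold.

40.0 mcg/mL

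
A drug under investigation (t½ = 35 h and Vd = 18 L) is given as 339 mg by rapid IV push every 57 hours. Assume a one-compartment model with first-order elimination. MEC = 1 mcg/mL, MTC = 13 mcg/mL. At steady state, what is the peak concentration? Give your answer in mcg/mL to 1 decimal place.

27.8 mcg/mL

τ/t½ = 57/35 ≈ 1.6286, so fraction remaining f = (1/2)^(57/35) ≈ 0.3234.
At steady state, accumulation factor R = 1/(1 − e^(−kτ)) ≈ 1.4780.
Each bolus raises the concentration by D/Vd = 339/18 ≈ 18.833 mcg/mL.
Steady-state peak Cmax,ss = C₀·R ≈ 18.833 × 1.4780 ≈ 27.835 mcg/mL.
Peak 27.8 mcg/mL vs MTC 13 mcg/mL: exceeds toxic threshold.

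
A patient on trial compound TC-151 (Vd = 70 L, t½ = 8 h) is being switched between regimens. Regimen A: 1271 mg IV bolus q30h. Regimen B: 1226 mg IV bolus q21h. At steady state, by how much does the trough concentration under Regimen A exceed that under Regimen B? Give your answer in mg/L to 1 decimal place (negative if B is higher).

-1.9 mg/L

Regimen A: f = (1/2)^(30/8) ≈ 0.0743; Cmin,ss = (1271/70)·f/(1−f) ≈ 1.457 mg/L.
Regimen B: f = (1/2)^(21/8) ≈ 0.1621; Cmin,ss = (1226/70)·f/(1−f) ≈ 3.388 mg/L.
Difference ≈ 1.457 − 3.388 ≈ -1.931 mg/L.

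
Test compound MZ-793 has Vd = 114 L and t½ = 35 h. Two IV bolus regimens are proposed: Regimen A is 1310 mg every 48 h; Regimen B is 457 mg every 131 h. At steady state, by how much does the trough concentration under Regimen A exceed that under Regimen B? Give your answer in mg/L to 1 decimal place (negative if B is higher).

6.9 mg/L

Regimen A: f = (1/2)^(48/35) ≈ 0.3865; Cmin,ss = (1310/114)·f/(1−f) ≈ 7.239 mg/L.
Regimen B: f = (1/2)^(131/35) ≈ 0.0747; Cmin,ss = (457/114)·f/(1−f) ≈ 0.324 mg/L.
Difference ≈ 7.239 − 0.324 ≈ 6.915 mg/L.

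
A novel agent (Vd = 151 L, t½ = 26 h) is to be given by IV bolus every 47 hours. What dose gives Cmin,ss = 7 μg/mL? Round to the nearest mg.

τ/t½ = 47/26 ≈ 1.8077, so f = (1/2)^(47/26) ≈ 0.285647.
Cmin,ss = (D/Vd)·f/(1−f), so D = Cmin,ss·Vd·(1−f)/f.
D = 7 × 151 × (1−f)/f ≈ 7 × 151 × 2.50082 ≈ 2643.37 mg.

2643 mg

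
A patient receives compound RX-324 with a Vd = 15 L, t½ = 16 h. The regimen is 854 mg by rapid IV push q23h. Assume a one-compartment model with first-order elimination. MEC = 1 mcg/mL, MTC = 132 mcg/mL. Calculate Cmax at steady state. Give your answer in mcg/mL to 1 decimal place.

τ/t½ = 23/16 ≈ 1.4375, so fraction remaining f = (1/2)^(23/16) ≈ 0.3692.
Accumulation ratio R = 1/(1 − f) ≈ 1/0.6308 ≈ 1.5853.
Single-dose peak C₀ = D/Vd = 854/15 ≈ 56.933 mcg/mL.
Cmax,ss = C₀/(1 − f) ≈ 56.933/0.6308 ≈ 90.255 mcg/mL.
Peak 90.3 mcg/mL vs MTC 132 mcg/mL: below toxic threshold.

90.3 mcg/mL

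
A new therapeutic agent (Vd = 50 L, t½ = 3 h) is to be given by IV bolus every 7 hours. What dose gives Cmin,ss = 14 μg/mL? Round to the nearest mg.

2828 mg

τ/t½ = 7/3 ≈ 2.3333, so f = (1/2)^(7/3) ≈ 0.198425.
Cmin,ss = (D/Vd)·f/(1−f), so D = Cmin,ss·Vd·(1−f)/f.
D = 14 × 50 × (1−f)/f ≈ 14 × 50 × 4.03969 ≈ 2827.78 mg.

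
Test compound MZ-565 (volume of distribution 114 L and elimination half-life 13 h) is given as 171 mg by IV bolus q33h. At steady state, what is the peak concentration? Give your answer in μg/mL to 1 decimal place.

k = ln2/t½ = ln2/13 ≈ 0.053319 h⁻¹; fraction remaining f = e^(−kτ) = e^(−0.053319×33) ≈ 0.1721.
Accumulation ratio R = 1/(1 − f) ≈ 1/0.8279 ≈ 1.2079.
Single-dose peak C₀ = D/Vd = 171/114 ≈ 1.500 μg/mL.
Steady-state peak Cmax,ss = C₀·R ≈ 1.500 × 1.2079 ≈ 1.812 μg/mL.

1.8 μg/mL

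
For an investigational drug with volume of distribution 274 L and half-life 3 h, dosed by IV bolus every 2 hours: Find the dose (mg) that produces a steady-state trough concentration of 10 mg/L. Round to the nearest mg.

τ/t½ = 2/3 ≈ 0.66667, so f = (1/2)^(2/3) ≈ 0.629961.
Cmin,ss = (D/Vd)·f/(1−f), so D = Cmin,ss·Vd·(1−f)/f.
D = 10 × 274 × (1−f)/f ≈ 10 × 274 × 0.58740 ≈ 1609.48 mg.

1609 mg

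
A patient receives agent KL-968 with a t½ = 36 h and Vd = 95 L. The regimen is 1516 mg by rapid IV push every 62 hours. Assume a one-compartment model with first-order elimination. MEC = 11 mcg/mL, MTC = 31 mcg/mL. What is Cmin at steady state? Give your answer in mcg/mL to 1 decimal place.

τ/t½ = 62/36 ≈ 1.7222, so fraction remaining f = (1/2)^(62/36) ≈ 0.3031.
At steady state, accumulation factor R = 1/(1 − e^(−kτ)) ≈ 1.4349.
Each bolus raises the concentration by D/Vd = 1516/95 ≈ 15.958 mcg/mL.
Steady-state peak Cmax,ss = C₀·R ≈ 15.958 × 1.4349 ≈ 22.898 mcg/mL.
One interval later, Cmin,ss = Cmax,ss·e^(−kτ) ≈ 22.898 × 0.3031 ≈ 6.940 mcg/mL.
Trough 6.9 mcg/mL vs MEC 11 mcg/mL: subtherapeutic.

6.9 mcg/mL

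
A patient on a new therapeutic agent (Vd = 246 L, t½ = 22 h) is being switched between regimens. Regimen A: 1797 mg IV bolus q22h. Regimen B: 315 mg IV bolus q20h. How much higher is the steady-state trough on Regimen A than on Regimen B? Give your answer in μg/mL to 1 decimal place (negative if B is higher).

5.8 μg/mL

Regimen A: f = (1/2)^(22/22) ≈ 0.5000; Cmin,ss = (1797/246)·f/(1−f) ≈ 7.305 μg/mL.
Regimen B: f = (1/2)^(20/22) ≈ 0.5325; Cmin,ss = (315/246)·f/(1−f) ≈ 1.459 μg/mL.
Difference ≈ 7.305 − 1.459 ≈ 5.846 μg/mL.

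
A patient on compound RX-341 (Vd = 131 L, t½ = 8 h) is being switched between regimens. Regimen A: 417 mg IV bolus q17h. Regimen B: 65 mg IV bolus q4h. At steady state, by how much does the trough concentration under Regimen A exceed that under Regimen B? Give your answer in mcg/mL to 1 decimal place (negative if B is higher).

Regimen A: f = (1/2)^(17/8) ≈ 0.2293; Cmin,ss = (417/131)·f/(1−f) ≈ 0.947 mcg/mL.
Regimen B: f = (1/2)^(4/8) ≈ 0.7071; Cmin,ss = (65/131)·f/(1−f) ≈ 1.198 mcg/mL.
Difference ≈ 0.947 − 1.198 ≈ -0.251 mcg/mL.

-0.3 mcg/mL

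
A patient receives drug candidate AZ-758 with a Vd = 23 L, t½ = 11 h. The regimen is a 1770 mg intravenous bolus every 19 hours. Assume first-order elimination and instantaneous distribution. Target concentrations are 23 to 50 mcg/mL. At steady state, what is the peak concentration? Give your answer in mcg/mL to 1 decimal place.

τ/t½ = 19/11 ≈ 1.7273, so fraction remaining f = (1/2)^(19/11) ≈ 0.3020.
Accumulation ratio R = 1/(1 − f) ≈ 1/0.6980 ≈ 1.4327.
Each bolus raises the concentration by D/Vd = 1770/23 ≈ 76.957 mcg/mL.
Steady-state peak Cmax,ss = C₀·R ≈ 76.957 × 1.4327 ≈ 110.256 mcg/mL.
Peak 110.3 mcg/mL vs MTC 50 mcg/mL: exceeds toxic threshold.

110.3 mcg/mL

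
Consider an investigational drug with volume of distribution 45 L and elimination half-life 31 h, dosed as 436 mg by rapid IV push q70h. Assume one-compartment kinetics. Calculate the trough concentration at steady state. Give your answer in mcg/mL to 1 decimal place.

2.6 mcg/mL

Over one 70-h interval, 70/31 ≈ 2.2581 half-lives elapse, leaving f ≈ 0.2091 of each dose.
Each bolus raises the concentration by D/Vd = 436/45 ≈ 9.689 mcg/mL.
Steady-state trough Cmin,ss = C₀·f/(1−f) ≈ 9.689 × 0.2091/0.7909 ≈ 2.562 mcg/mL.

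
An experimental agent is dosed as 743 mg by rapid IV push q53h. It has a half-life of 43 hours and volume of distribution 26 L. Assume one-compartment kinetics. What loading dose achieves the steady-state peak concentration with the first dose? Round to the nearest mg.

f = (1/2)^(53/43) ≈ 0.425562; accumulation ratio R = 1/(1−f) ≈ 1.74083.
Loading dose to hit Cmax,ss on first dose: D_load = D_maint·R ≈ 743 × 1.74083 ≈ 1293.44 mg.

1293 mg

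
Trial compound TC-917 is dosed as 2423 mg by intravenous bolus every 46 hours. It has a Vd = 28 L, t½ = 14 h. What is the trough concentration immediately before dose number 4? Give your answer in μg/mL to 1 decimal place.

f = (1/2)^(τ/t½) = (1/2)^(46/14) ≈ 0.1025.
C₀ = D/Vd = 2423/28 ≈ 86.536 μg/mL.
Before the 4th dose, 3 doses have been given. Superposition: Cmin = C₀·(f + f² + … + f^3).
≈ 86.536 × (0.1025 + 0.0105 + 0.0011) ≈ 86.536 × 0.1141 ≈ 9.874 μg/mL.

9.9 μg/mL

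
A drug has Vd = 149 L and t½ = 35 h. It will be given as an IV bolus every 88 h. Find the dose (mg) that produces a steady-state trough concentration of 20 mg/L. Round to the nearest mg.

τ/t½ = 88/35 ≈ 2.5143, so f = (1/2)^(88/35) ≈ 0.175035.
Cmin,ss = (D/Vd)·f/(1−f), so D = Cmin,ss·Vd·(1−f)/f.
D = 20 × 149 × (1−f)/f ≈ 20 × 149 × 4.71314 ≈ 14045.16 mg.

14045 mg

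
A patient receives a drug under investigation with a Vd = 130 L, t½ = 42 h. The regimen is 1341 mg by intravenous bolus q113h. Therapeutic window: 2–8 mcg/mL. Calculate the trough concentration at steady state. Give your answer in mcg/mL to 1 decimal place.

1.9 mcg/mL

τ/t½ = 113/42 ≈ 2.6905, so fraction remaining f = (1/2)^(113/42) ≈ 0.1549.
At steady state, accumulation factor R = 1/(1 − e^(−kτ)) ≈ 1.1833.
Each bolus raises the concentration by D/Vd = 1341/130 ≈ 10.315 mcg/mL.
Steady-state peak Cmax,ss = C₀·R ≈ 10.315 × 1.1833 ≈ 12.206 mcg/mL.
Steady-state trough Cmin,ss = Cmax,ss·f ≈ 12.206 × 0.1549 ≈ 1.891 mcg/mL.
Trough 1.9 mcg/mL vs MEC 2 mcg/mL: subtherapeutic.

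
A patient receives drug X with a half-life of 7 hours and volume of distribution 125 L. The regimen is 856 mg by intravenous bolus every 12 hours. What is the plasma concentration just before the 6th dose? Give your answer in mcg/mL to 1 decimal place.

f = (1/2)^(τ/t½) = (1/2)^(12/7) ≈ 0.3048.
C₀ = D/Vd = 856/125 ≈ 6.848 mcg/mL.
Before the 6th dose, 5 doses have been given. Superposition: Cmin = C₀·(f + f² + … + f^5).
≈ 6.848 × (0.3048 + 0.0929 + 0.0283 + 0.0086 + 0.0026) ≈ 6.848 × 0.4372 ≈ 2.994 mcg/mL.

3.0 mcg/mL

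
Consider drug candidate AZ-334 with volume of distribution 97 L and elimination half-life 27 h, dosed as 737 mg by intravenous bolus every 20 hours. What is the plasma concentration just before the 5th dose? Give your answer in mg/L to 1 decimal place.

f = (1/2)^(τ/t½) = (1/2)^(20/27) ≈ 0.5984.
C₀ = D/Vd = 737/97 ≈ 7.598 mg/L.
Before the 5th dose, 4 doses have been given. Superposition: Cmin = C₀·(f + f² + … + f^4).
≈ 7.598 × (0.5984 + 0.3581 + 0.2143 + 0.1282) ≈ 7.598 × 1.2990 ≈ 9.870 mg/L.

9.9 mg/L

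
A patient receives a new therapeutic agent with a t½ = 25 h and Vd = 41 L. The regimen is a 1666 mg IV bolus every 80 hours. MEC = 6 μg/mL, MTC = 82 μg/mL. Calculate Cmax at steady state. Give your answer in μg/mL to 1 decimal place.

τ/t½ = 80/25 ≈ 3.2, so fraction remaining f = (1/2)^(80/25) ≈ 0.1088.
At steady state, accumulation factor R = 1/(1 − e^(−kτ)) ≈ 1.1221.
Each bolus raises the concentration by D/Vd = 1666/41 ≈ 40.634 μg/mL.
Cmax,ss = C₀/(1 − f) ≈ 40.634/0.8912 ≈ 45.595 μg/mL.
Peak 45.6 μg/mL vs MTC 82 μg/mL: below toxic threshold.

45.6 μg/mL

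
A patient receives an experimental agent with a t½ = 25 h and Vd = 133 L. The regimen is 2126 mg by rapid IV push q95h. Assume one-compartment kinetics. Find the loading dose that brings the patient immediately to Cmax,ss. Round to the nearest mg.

f = (1/2)^(95/25) ≈ 0.071794; accumulation ratio R = 1/(1−f) ≈ 1.07735.
Loading dose to hit Cmax,ss on first dose: D_load = D_maint·R ≈ 2126 × 1.07735 ≈ 2290.45 mg.

2290 mg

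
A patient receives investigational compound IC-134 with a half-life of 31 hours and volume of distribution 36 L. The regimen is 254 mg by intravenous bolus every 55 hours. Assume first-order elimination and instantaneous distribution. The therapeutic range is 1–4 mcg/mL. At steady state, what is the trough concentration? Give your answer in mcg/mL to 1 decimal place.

2.9 mcg/mL

Over one 55-h interval, 55/31 ≈ 1.7742 half-lives elapse, leaving f ≈ 0.2924 of each dose.
Single-dose peak C₀ = D/Vd = 254/36 ≈ 7.056 mcg/mL.
Steady-state trough Cmin,ss = C₀·f/(1−f) ≈ 7.056 × 0.2924/0.7076 ≈ 2.916 mcg/mL.
Trough 2.9 mcg/mL vs MEC 1 mcg/mL: adequate.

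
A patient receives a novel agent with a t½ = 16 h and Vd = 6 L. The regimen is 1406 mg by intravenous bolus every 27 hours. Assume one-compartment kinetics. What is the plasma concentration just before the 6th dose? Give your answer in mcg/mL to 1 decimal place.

105.2 mcg/mL

f = (1/2)^(τ/t½) = (1/2)^(27/16) ≈ 0.3105.
C₀ = D/Vd = 1406/6 ≈ 234.333 mcg/mL.
Before the 6th dose, 5 doses have been given. Superposition: Cmin = C₀·(f + f² + … + f^5).
≈ 234.333 × (0.3105 + 0.0964 + 0.0299 + 0.0093 + 0.0029) ≈ 234.333 × 0.4490 ≈ 105.216 mcg/mL.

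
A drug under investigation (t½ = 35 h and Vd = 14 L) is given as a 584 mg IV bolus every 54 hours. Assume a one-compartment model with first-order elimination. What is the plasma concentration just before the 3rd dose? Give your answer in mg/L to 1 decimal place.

f = (1/2)^(τ/t½) = (1/2)^(54/35) ≈ 0.3432.
C₀ = D/Vd = 584/14 ≈ 41.714 mg/L.
Before the 3rd dose, 2 doses have been given. Superposition: Cmin = C₀·(f + f²).
≈ 41.714 × (0.3432 + 0.1178) ≈ 41.714 × 0.4610 ≈ 19.230 mg/L.

19.2 mg/L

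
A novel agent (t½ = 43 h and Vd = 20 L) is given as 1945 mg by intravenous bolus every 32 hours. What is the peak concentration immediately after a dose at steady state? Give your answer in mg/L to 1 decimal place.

241.3 mg/L

τ/t½ = 32/43 ≈ 0.74419, so fraction remaining f = (1/2)^(32/43) ≈ 0.5970.
At steady state, accumulation factor R = 1/(1 − e^(−kτ)) ≈ 2.4814.
Single-dose peak C₀ = D/Vd = 1945/20 ≈ 97.250 mg/L.
Steady-state peak Cmax,ss = C₀·R ≈ 97.250 × 2.4814 ≈ 241.316 mg/L.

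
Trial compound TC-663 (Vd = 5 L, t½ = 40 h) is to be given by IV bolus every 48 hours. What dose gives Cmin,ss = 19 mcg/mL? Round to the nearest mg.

τ/t½ = 48/40 ≈ 1.2, so f = (1/2)^(48/40) ≈ 0.435275.
Cmin,ss = (D/Vd)·f/(1−f), so D = Cmin,ss·Vd·(1−f)/f.
D = 19 × 5 × (1−f)/f ≈ 19 × 5 × 1.29740 ≈ 123.25 mg.

123 mg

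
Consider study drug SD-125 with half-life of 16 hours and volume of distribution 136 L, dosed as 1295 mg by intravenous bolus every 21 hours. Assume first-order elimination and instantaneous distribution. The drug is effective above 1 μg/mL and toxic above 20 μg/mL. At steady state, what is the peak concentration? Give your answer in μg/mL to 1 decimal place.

15.9 μg/mL

Over one 21-h interval, 21/16 ≈ 1.3125 half-lives elapse, leaving f ≈ 0.4026 of each dose.
Accumulation ratio R = 1/(1 − f) ≈ 1/0.5974 ≈ 1.6739.
Single-dose peak C₀ = D/Vd = 1295/136 ≈ 9.522 μg/mL.
Steady-state peak Cmax,ss = C₀·R ≈ 9.522 × 1.6739 ≈ 15.939 μg/mL.
Peak 15.9 μg/mL vs MTC 20 μg/mL: below toxic threshold.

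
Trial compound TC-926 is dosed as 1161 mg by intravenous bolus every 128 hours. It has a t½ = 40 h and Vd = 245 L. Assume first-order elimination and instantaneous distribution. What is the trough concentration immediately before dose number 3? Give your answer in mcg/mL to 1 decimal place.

0.6 mcg/mL

f = (1/2)^(τ/t½) = (1/2)^(128/40) ≈ 0.1088.
C₀ = D/Vd = 1161/245 ≈ 4.739 mcg/mL.
Before the 3rd dose, 2 doses have been given. Superposition: Cmin = C₀·(f + f²).
≈ 4.739 × (0.1088 + 0.0118) ≈ 4.739 × 0.1206 ≈ 0.572 mcg/mL.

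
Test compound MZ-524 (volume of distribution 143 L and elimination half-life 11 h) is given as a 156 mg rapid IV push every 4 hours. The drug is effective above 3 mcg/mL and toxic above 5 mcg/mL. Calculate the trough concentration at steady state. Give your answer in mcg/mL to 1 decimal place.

Over one 4-h interval, 4/11 ≈ 0.36364 half-lives elapse, leaving f ≈ 0.7772 of each dose.
At steady state, accumulation factor R = 1/(1 − e^(−kτ)) ≈ 4.4883.
Single-dose peak C₀ = D/Vd = 156/143 ≈ 1.091 mcg/mL.
Steady-state peak Cmax,ss = C₀·R ≈ 1.091 × 4.4883 ≈ 4.897 mcg/mL.
Steady-state trough Cmin,ss = Cmax,ss·f ≈ 4.897 × 0.7772 ≈ 3.806 mcg/mL.
Trough 3.8 mcg/mL vs MEC 3 mcg/mL: adequate.

3.8 mcg/mL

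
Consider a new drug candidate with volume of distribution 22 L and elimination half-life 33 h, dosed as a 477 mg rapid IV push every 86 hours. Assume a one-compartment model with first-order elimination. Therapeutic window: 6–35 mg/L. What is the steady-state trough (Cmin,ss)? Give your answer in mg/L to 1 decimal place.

4.3 mg/L

τ/t½ = 86/33 ≈ 2.6061, so fraction remaining f = (1/2)^(86/33) ≈ 0.1642.
Accumulation ratio R = 1/(1 − f) ≈ 1/0.8358 ≈ 1.1965.
Each bolus raises the concentration by D/Vd = 477/22 ≈ 21.682 mg/L.
Steady-state peak Cmax,ss = C₀·R ≈ 21.682 × 1.1965 ≈ 25.943 mg/L.
Steady-state trough Cmin,ss = Cmax,ss·f ≈ 25.943 × 0.1642 ≈ 4.260 mg/L.
Trough 4.3 mg/L vs MEC 6 mg/L: subtherapeutic.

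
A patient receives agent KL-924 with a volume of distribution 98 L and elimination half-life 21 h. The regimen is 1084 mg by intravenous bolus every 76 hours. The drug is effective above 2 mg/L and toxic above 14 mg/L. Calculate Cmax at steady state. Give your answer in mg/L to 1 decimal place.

12.0 mg/L

τ/t½ = 76/21 ≈ 3.619, so fraction remaining f = (1/2)^(76/21) ≈ 0.0814.
Accumulation ratio R = 1/(1 − f) ≈ 1/0.9186 ≈ 1.0886.
Single-dose peak C₀ = D/Vd = 1084/98 ≈ 11.061 mg/L.
Steady-state peak Cmax,ss = C₀·R ≈ 11.061 × 1.0886 ≈ 12.041 mg/L.
Peak 12.0 mg/L vs MTC 14 mg/L: below toxic threshold.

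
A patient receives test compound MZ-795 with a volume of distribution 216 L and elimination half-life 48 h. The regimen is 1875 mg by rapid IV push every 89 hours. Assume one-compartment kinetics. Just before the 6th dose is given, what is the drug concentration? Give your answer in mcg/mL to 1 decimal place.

f = (1/2)^(τ/t½) = (1/2)^(89/48) ≈ 0.2766.
C₀ = D/Vd = 1875/216 ≈ 8.681 mcg/mL.
Before the 6th dose, 5 doses have been given. Superposition: Cmin = C₀·(f + f² + … + f^5).
≈ 8.681 × (0.2766 + 0.0765 + 0.0212 + 0.0059 + 0.0016) ≈ 8.681 × 0.3818 ≈ 3.314 mcg/mL.

3.3 mcg/mL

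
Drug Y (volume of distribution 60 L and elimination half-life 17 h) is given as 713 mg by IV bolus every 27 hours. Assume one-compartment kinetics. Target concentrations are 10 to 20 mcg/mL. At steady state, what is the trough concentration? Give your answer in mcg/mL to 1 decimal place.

5.9 mcg/mL

k = ln2/t½ = ln2/17 ≈ 0.040773 h⁻¹; fraction remaining f = e^(−kτ) = e^(−0.040773×27) ≈ 0.3326.
At steady state, accumulation factor R = 1/(1 − e^(−kτ)) ≈ 1.4984.
Each bolus raises the concentration by D/Vd = 713/60 ≈ 11.883 mcg/mL.
Steady-state peak Cmax,ss = C₀·R ≈ 11.883 × 1.4984 ≈ 17.805 mcg/mL.
Steady-state trough Cmin,ss = Cmax,ss·f ≈ 17.805 × 0.3326 ≈ 5.922 mcg/mL.
Trough 5.9 mcg/mL vs MEC 10 mcg/mL: subtherapeutic.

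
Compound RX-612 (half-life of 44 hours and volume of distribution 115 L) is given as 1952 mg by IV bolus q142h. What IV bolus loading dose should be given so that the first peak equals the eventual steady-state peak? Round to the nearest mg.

2185 mg

f = (1/2)^(142/44) ≈ 0.106781; accumulation ratio R = 1/(1−f) ≈ 1.11955.
Loading dose to hit Cmax,ss on first dose: D_load = D_maint·R ≈ 1952 × 1.11955 ≈ 2185.36 mg.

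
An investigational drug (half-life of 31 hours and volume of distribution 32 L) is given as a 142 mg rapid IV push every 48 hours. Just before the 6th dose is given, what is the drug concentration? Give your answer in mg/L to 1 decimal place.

2.3 mg/L

f = (1/2)^(τ/t½) = (1/2)^(48/31) ≈ 0.3419.
C₀ = D/Vd = 142/32 ≈ 4.438 mg/L.
Before the 6th dose, 5 doses have been given. Superposition: Cmin = C₀·(f + f² + … + f^5).
≈ 4.438 × (0.3419 + 0.1169 + 0.0400 + 0.0137 + 0.0047) ≈ 4.438 × 0.5172 ≈ 2.295 mg/L.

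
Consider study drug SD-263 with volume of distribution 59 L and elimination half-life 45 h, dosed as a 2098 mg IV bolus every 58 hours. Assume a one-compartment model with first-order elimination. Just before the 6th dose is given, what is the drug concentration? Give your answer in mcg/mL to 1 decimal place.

f = (1/2)^(τ/t½) = (1/2)^(58/45) ≈ 0.4093.
C₀ = D/Vd = 2098/59 ≈ 35.559 mcg/mL.
Before the 6th dose, 5 doses have been given. Superposition: Cmin = C₀·(f + f² + … + f^5).
≈ 35.559 × (0.4093 + 0.1675 + 0.0686 + 0.0281 + 0.0115) ≈ 35.559 × 0.6850 ≈ 24.358 mcg/mL.

24.4 mcg/mL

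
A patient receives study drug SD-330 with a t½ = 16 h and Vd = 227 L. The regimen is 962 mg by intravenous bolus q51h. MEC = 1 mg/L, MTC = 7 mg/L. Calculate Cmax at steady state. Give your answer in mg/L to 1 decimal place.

τ/t½ = 51/16 ≈ 3.1875, so fraction remaining f = (1/2)^(51/16) ≈ 0.1098.
At steady state, accumulation factor R = 1/(1 − e^(−kτ)) ≈ 1.1233.
Each bolus raises the concentration by D/Vd = 962/227 ≈ 4.238 mg/L.
Steady-state peak Cmax,ss = C₀·R ≈ 4.238 × 1.1233 ≈ 4.761 mg/L.
Peak 4.8 mg/L vs MTC 7 mg/L: below toxic threshold.

4.8 mg/L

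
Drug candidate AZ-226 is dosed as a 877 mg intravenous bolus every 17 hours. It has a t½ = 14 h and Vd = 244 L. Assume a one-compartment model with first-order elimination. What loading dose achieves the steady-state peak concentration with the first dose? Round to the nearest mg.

f = (1/2)^(17/14) ≈ 0.430986; accumulation ratio R = 1/(1−f) ≈ 1.75743.
Loading dose to hit Cmax,ss on first dose: D_load = D_maint·R ≈ 877 × 1.75743 ≈ 1541.27 mg.

1541 mg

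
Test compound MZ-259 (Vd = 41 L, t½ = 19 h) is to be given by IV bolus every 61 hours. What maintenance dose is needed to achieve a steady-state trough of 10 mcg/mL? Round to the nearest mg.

3385 mg

τ/t½ = 61/19 ≈ 3.2105, so f = (1/2)^(61/19) ≈ 0.108028.
Cmin,ss = (D/Vd)·f/(1−f), so D = Cmin,ss·Vd·(1−f)/f.
D = 10 × 41 × (1−f)/f ≈ 10 × 41 × 8.25686 ≈ 3385.31 mg.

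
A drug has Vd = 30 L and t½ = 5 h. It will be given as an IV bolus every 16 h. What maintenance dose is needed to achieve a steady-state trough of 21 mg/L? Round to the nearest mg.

τ/t½ = 16/5 ≈ 3.2, so f = (1/2)^(16/5) ≈ 0.108819.
Cmin,ss = (D/Vd)·f/(1−f), so D = Cmin,ss·Vd·(1−f)/f.
D = 21 × 30 × (1−f)/f ≈ 21 × 30 × 8.18957 ≈ 5159.43 mg.

5159 mg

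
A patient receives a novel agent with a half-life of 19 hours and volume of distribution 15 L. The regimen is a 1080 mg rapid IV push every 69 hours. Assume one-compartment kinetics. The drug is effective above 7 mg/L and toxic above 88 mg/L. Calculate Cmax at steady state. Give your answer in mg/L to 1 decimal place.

τ/t½ = 69/19 ≈ 3.6316, so fraction remaining f = (1/2)^(69/19) ≈ 0.0807.
At steady state, accumulation factor R = 1/(1 − e^(−kτ)) ≈ 1.0878.
Single-dose peak C₀ = D/Vd = 1080/15 ≈ 72.000 mg/L.
Steady-state peak Cmax,ss = C₀·R ≈ 72.000 × 1.0878 ≈ 78.322 mg/L.
Peak 78.3 mg/L vs MTC 88 mg/L: below toxic threshold.

78.3 mg/L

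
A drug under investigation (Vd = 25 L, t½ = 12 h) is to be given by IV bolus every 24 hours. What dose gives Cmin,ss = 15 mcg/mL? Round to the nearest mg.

1125 mg

τ/t½ = 24/12 ≈ 2, so f = (1/2)^(24/12) ≈ 0.250000.
Cmin,ss = (D/Vd)·f/(1−f), so D = Cmin,ss·Vd·(1−f)/f.
D = 15 × 25 × (1−f)/f ≈ 15 × 25 × 3.00000 ≈ 1125.00 mg.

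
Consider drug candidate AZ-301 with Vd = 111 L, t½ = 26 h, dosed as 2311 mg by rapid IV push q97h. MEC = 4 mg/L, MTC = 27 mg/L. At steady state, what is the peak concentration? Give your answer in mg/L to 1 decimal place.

Over one 97-h interval, 97/26 ≈ 3.7308 half-lives elapse, leaving f ≈ 0.0753 of each dose.
At steady state, accumulation factor R = 1/(1 − e^(−kτ)) ≈ 1.0814.
Each bolus raises the concentration by D/Vd = 2311/111 ≈ 20.820 mg/L.
Steady-state peak Cmax,ss = C₀·R ≈ 20.820 × 1.0814 ≈ 22.515 mg/L.
Peak 22.5 mg/L vs MTC 27 mg/L: below toxic threshold.

22.5 mg/L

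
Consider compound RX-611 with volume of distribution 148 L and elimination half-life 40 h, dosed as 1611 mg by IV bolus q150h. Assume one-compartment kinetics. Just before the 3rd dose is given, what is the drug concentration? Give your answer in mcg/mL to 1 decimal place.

0.9 mcg/mL

f = (1/2)^(τ/t½) = (1/2)^(150/40) ≈ 0.0743.
C₀ = D/Vd = 1611/148 ≈ 10.885 mcg/mL.
Before the 3rd dose, 2 doses have been given. Superposition: Cmin = C₀·(f + f²).
≈ 10.885 × (0.0743 + 0.0055) ≈ 10.885 × 0.0798 ≈ 0.869 mcg/mL.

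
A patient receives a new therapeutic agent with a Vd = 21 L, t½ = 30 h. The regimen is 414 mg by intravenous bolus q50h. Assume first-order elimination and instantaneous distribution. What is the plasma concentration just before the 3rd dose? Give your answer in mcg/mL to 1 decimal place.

8.2 mcg/mL

f = (1/2)^(τ/t½) = (1/2)^(50/30) ≈ 0.3150.
C₀ = D/Vd = 414/21 ≈ 19.714 mcg/mL.
Before the 3rd dose, 2 doses have been given. Superposition: Cmin = C₀·(f + f²).
≈ 19.714 × (0.3150 + 0.0992) ≈ 19.714 × 0.4142 ≈ 8.166 mcg/mL.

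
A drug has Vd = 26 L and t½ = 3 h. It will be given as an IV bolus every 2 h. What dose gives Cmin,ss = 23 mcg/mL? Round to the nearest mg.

τ/t½ = 2/3 ≈ 0.66667, so f = (1/2)^(2/3) ≈ 0.629961.
Cmin,ss = (D/Vd)·f/(1−f), so D = Cmin,ss·Vd·(1−f)/f.
D = 23 × 26 × (1−f)/f ≈ 23 × 26 × 0.58740 ≈ 351.27 mg.

351 mg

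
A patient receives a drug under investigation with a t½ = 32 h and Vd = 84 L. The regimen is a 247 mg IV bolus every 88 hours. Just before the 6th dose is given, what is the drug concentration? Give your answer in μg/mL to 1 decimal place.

0.5 μg/mL

f = (1/2)^(τ/t½) = (1/2)^(88/32) ≈ 0.1487.
C₀ = D/Vd = 247/84 ≈ 2.940 μg/mL.
Before the 6th dose, 5 doses have been given. Superposition: Cmin = C₀·(f + f² + … + f^5).
≈ 2.940 × (0.1487 + 0.0221 + 0.0033 + 0.0005 + 0.0001) ≈ 2.940 × 0.1747 ≈ 0.514 μg/mL.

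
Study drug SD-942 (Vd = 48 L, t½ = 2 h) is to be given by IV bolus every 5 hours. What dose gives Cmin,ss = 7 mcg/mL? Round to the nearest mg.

τ/t½ = 5/2 ≈ 2.5, so f = (1/2)^(5/2) ≈ 0.176777.
Cmin,ss = (D/Vd)·f/(1−f), so D = Cmin,ss·Vd·(1−f)/f.
D = 7 × 48 × (1−f)/f ≈ 7 × 48 × 4.65684 ≈ 1564.70 mg.

1565 mg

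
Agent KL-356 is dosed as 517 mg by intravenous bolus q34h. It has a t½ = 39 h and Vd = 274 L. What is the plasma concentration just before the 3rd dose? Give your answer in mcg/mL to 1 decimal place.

f = (1/2)^(τ/t½) = (1/2)^(34/39) ≈ 0.5465.
C₀ = D/Vd = 517/274 ≈ 1.887 mcg/mL.
Before the 3rd dose, 2 doses have been given. Superposition: Cmin = C₀·(f + f²).
≈ 1.887 × (0.5465 + 0.2987) ≈ 1.887 × 0.8452 ≈ 1.595 mcg/mL.

1.6 mcg/mL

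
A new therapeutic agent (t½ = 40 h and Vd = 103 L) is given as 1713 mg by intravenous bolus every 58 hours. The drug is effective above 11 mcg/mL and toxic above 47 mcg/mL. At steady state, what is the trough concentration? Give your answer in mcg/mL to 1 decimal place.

k = ln2/t½ = ln2/40 ≈ 0.017329 h⁻¹; fraction remaining f = e^(−kτ) = e^(−0.017329×58) ≈ 0.3660.
Accumulation ratio R = 1/(1 − f) ≈ 1/0.6340 ≈ 1.5773.
Single-dose peak C₀ = D/Vd = 1713/103 ≈ 16.631 mcg/mL.
Cmax,ss = C₀/(1 − f) ≈ 16.631/0.6340 ≈ 26.232 mcg/mL.
Steady-state trough Cmin,ss = Cmax,ss·f ≈ 26.232 × 0.3660 ≈ 9.601 mcg/mL.
Trough 9.6 mcg/mL vs MEC 11 mcg/mL: subtherapeutic.

9.6 mcg/mL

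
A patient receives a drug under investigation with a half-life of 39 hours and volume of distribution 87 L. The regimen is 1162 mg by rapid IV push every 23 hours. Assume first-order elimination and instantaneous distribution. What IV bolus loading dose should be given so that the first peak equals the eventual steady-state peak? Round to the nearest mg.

3463 mg

f = (1/2)^(23/39) ≈ 0.664461; accumulation ratio R = 1/(1−f) ≈ 2.98028.
Loading dose to hit Cmax,ss on first dose: D_load = D_maint·R ≈ 1162 × 2.98028 ≈ 3463.09 mg.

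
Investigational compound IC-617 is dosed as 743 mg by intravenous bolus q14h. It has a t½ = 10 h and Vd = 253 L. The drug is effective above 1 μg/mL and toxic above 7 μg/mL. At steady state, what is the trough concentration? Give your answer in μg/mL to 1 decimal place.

1.8 μg/mL

k = ln2/t½ = ln2/10 ≈ 0.069315 h⁻¹; fraction remaining f = e^(−kτ) = e^(−0.069315×14) ≈ 0.3789.
At steady state, accumulation factor R = 1/(1 − e^(−kτ)) ≈ 1.6100.
Single-dose peak C₀ = D/Vd = 743/253 ≈ 2.937 μg/mL.
Steady-state peak Cmax,ss = C₀·R ≈ 2.937 × 1.6100 ≈ 4.729 μg/mL.
One interval later, Cmin,ss = Cmax,ss·e^(−kτ) ≈ 4.729 × 0.3789 ≈ 1.792 μg/mL.
Trough 1.8 μg/mL vs MEC 1 μg/mL: adequate.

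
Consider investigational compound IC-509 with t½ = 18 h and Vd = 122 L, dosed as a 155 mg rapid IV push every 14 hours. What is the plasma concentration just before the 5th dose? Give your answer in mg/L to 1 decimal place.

f = (1/2)^(τ/t½) = (1/2)^(14/18) ≈ 0.5833.
C₀ = D/Vd = 155/122 ≈ 1.270 mg/L.
Before the 5th dose, 4 doses have been given. Superposition: Cmin = C₀·(f + f² + … + f^4).
≈ 1.270 × (0.5833 + 0.3402 + 0.1985 + 0.1158) ≈ 1.270 × 1.2378 ≈ 1.572 mg/L.

1.6 mg/L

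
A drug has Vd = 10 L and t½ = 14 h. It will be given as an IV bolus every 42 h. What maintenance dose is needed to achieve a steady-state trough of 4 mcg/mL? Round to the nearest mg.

280 mg

τ/t½ = 42/14 ≈ 3, so f = (1/2)^(42/14) ≈ 0.125000.
Cmin,ss = (D/Vd)·f/(1−f), so D = Cmin,ss·Vd·(1−f)/f.
D = 4 × 10 × (1−f)/f ≈ 4 × 10 × 7.00000 ≈ 280.00 mg.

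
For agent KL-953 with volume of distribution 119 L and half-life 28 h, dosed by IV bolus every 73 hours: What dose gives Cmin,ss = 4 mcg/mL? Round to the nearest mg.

2424 mg

τ/t½ = 73/28 ≈ 2.6071, so f = (1/2)^(73/28) ≈ 0.164124.
Cmin,ss = (D/Vd)·f/(1−f), so D = Cmin,ss·Vd·(1−f)/f.
D = 4 × 119 × (1−f)/f ≈ 4 × 119 × 5.09295 ≈ 2424.24 mg.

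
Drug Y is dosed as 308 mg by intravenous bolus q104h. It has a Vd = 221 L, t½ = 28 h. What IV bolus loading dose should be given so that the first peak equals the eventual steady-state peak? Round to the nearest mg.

f = (1/2)^(104/28) ≈ 0.076188; accumulation ratio R = 1/(1−f) ≈ 1.08247.
Loading dose to hit Cmax,ss on first dose: D_load = D_maint·R ≈ 308 × 1.08247 ≈ 333.40 mg.

333 mg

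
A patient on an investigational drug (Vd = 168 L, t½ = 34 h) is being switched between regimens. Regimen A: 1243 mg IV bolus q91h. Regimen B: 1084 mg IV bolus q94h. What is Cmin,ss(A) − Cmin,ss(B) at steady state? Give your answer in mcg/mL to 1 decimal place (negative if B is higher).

Regimen A: f = (1/2)^(91/34) ≈ 0.1564; Cmin,ss = (1243/168)·f/(1−f) ≈ 1.372 mcg/mL.
Regimen B: f = (1/2)^(94/34) ≈ 0.1471; Cmin,ss = (1084/168)·f/(1−f) ≈ 1.113 mcg/mL.
Difference ≈ 1.372 − 1.113 ≈ 0.259 mcg/mL.

0.3 mcg/mL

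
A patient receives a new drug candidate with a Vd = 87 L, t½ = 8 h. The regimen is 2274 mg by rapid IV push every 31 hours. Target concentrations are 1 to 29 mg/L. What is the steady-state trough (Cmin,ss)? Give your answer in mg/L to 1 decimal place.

k = ln2/t½ = ln2/8 ≈ 0.086643 h⁻¹; fraction remaining f = e^(−kτ) = e^(−0.086643×31) ≈ 0.0682.
Each bolus raises the concentration by D/Vd = 2274/87 ≈ 26.138 mg/L.
Steady-state trough Cmin,ss = C₀·f/(1−f) ≈ 26.138 × 0.0682/0.9318 ≈ 1.913 mg/L.
Trough 1.9 mg/L vs MEC 1 mg/L: adequate.

1.9 mg/L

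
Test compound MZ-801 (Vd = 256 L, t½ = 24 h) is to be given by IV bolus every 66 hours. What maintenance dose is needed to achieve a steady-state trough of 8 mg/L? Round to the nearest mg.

11729 mg

τ/t½ = 66/24 ≈ 2.75, so f = (1/2)^(66/24) ≈ 0.148651.
Cmin,ss = (D/Vd)·f/(1−f), so D = Cmin,ss·Vd·(1−f)/f.
D = 8 × 256 × (1−f)/f ≈ 8 × 256 × 5.72717 ≈ 11729.24 mg.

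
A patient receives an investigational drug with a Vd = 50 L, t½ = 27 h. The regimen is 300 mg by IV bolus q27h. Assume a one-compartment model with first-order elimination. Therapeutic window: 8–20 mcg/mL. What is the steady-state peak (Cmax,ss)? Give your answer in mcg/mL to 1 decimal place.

12.0 mcg/mL

τ = 27 h = 1 half-life, so f = (1/2)^1 = 0.5.
At steady state, R = 1/(1 − 0.5) = 2/1.
Single-dose peak C₀ = D/Vd = 300/50 = 6 mcg/mL.
Steady-state peak Cmax,ss = C₀·R = 6 × 2/1 ≈ 12.000 mcg/mL.
Peak 12.0 mcg/mL vs MTC 20 mcg/mL: below toxic threshold.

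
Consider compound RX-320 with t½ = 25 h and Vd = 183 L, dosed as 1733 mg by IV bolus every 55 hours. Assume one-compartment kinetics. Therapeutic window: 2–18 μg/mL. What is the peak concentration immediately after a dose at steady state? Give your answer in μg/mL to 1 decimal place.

12.1 μg/mL

τ/t½ = 55/25 ≈ 2.2, so fraction remaining f = (1/2)^(55/25) ≈ 0.2176.
At steady state, accumulation factor R = 1/(1 − e^(−kτ)) ≈ 1.2781.
Single-dose peak C₀ = D/Vd = 1733/183 ≈ 9.470 μg/mL.
Steady-state peak Cmax,ss = C₀·R ≈ 9.470 × 1.2781 ≈ 12.104 μg/mL.
Peak 12.1 μg/mL vs MTC 18 μg/mL: below toxic threshold.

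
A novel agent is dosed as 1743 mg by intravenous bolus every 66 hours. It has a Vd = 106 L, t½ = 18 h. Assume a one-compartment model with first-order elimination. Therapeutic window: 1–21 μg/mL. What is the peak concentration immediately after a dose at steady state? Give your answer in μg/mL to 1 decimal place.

17.8 μg/mL

Over one 66-h interval, 66/18 ≈ 3.6667 half-lives elapse, leaving f ≈ 0.0787 of each dose.
Accumulation ratio R = 1/(1 − f) ≈ 1/0.9213 ≈ 1.0854.
Single-dose peak C₀ = D/Vd = 1743/106 ≈ 16.443 μg/mL.
Steady-state peak Cmax,ss = C₀·R ≈ 16.443 × 1.0854 ≈ 17.847 μg/mL.
Peak 17.8 μg/mL vs MTC 21 μg/mL: below toxic threshold.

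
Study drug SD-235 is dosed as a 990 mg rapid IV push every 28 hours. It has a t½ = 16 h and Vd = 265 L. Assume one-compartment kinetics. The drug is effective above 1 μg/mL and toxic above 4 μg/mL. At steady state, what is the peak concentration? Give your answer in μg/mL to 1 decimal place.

5.3 μg/mL

τ/t½ = 28/16 ≈ 1.75, so fraction remaining f = (1/2)^(28/16) ≈ 0.2973.
Accumulation ratio R = 1/(1 − f) ≈ 1/0.7027 ≈ 1.4231.
Single-dose peak C₀ = D/Vd = 990/265 ≈ 3.736 μg/mL.
Steady-state peak Cmax,ss = C₀·R ≈ 3.736 × 1.4231 ≈ 5.317 μg/mL.
Peak 5.3 μg/mL vs MTC 4 μg/mL: exceeds toxic threshold.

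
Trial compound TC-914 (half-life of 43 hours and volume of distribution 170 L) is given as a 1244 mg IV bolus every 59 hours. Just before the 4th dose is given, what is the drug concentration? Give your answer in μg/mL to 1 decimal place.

f = (1/2)^(τ/t½) = (1/2)^(59/43) ≈ 0.3863.
C₀ = D/Vd = 1244/170 ≈ 7.318 μg/mL.
Before the 4th dose, 3 doses have been given. Superposition: Cmin = C₀·(f + f² + … + f^3).
≈ 7.318 × (0.3863 + 0.1492 + 0.0576) ≈ 7.318 × 0.5931 ≈ 4.340 μg/mL.

4.3 μg/mL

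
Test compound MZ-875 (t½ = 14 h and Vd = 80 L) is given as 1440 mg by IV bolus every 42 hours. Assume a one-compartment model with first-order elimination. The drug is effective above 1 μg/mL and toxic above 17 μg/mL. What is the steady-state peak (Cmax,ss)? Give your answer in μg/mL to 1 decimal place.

The dosing interval is 3 half-lives, so f = 2^(−3) = 0.125.
Accumulation ratio R = 1/(1 − f) = 1/0.875 = 8/7.
Single-dose peak C₀ = D/Vd = 1440/80 = 18 μg/mL.
Steady-state peak Cmax,ss = C₀·R = 18 × 8/7 ≈ 20.571 μg/mL.
Peak 20.6 μg/mL vs MTC 17 μg/mL: exceeds toxic threshold.

20.6 μg/mL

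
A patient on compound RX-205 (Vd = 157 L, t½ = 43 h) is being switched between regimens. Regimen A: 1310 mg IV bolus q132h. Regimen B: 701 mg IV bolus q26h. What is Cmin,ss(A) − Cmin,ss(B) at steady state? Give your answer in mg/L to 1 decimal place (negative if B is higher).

Regimen A: f = (1/2)^(132/43) ≈ 0.1191; Cmin,ss = (1310/157)·f/(1−f) ≈ 1.128 mg/L.
Regimen B: f = (1/2)^(26/43) ≈ 0.6576; Cmin,ss = (701/157)·f/(1−f) ≈ 8.575 mg/L.
Difference ≈ 1.128 − 8.575 ≈ -7.447 mg/L.

-7.4 mg/L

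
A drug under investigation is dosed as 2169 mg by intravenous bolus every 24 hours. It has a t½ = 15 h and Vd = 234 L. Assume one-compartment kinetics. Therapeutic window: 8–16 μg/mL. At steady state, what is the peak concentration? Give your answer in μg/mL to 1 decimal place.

Over one 24-h interval, 24/15 ≈ 1.6 half-lives elapse, leaving f ≈ 0.3299 of each dose.
At steady state, accumulation factor R = 1/(1 − e^(−kτ)) ≈ 1.4923.
Each bolus raises the concentration by D/Vd = 2169/234 ≈ 9.269 μg/mL.
Steady-state peak Cmax,ss = C₀·R ≈ 9.269 × 1.4923 ≈ 13.832 μg/mL.
Peak 13.8 μg/mL vs MTC 16 μg/mL: below toxic threshold.

13.8 μg/mL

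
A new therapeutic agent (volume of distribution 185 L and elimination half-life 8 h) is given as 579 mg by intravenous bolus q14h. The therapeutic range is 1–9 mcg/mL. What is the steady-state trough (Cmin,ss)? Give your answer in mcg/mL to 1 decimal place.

1.3 mcg/mL

τ/t½ = 14/8 ≈ 1.75, so fraction remaining f = (1/2)^(14/8) ≈ 0.2973.
Accumulation ratio R = 1/(1 − f) ≈ 1/0.7027 ≈ 1.4231.
Each bolus raises the concentration by D/Vd = 579/185 ≈ 3.130 mcg/mL.
Steady-state peak Cmax,ss = C₀·R ≈ 3.130 × 1.4231 ≈ 4.454 mcg/mL.
One interval later, Cmin,ss = Cmax,ss·e^(−kτ) ≈ 4.454 × 0.2973 ≈ 1.324 mcg/mL.
Trough 1.3 mcg/mL vs MEC 1 mcg/mL: adequate.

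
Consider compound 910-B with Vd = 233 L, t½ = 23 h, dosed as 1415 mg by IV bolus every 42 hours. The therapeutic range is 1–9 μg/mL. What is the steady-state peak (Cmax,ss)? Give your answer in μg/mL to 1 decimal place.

8.5 μg/mL

τ/t½ = 42/23 ≈ 1.8261, so fraction remaining f = (1/2)^(42/23) ≈ 0.2820.
At steady state, accumulation factor R = 1/(1 − e^(−kτ)) ≈ 1.3928.
Each bolus raises the concentration by D/Vd = 1415/233 ≈ 6.073 μg/mL.
Steady-state peak Cmax,ss = C₀·R ≈ 6.073 × 1.3928 ≈ 8.458 μg/mL.
Peak 8.5 μg/mL vs MTC 9 μg/mL: below toxic threshold.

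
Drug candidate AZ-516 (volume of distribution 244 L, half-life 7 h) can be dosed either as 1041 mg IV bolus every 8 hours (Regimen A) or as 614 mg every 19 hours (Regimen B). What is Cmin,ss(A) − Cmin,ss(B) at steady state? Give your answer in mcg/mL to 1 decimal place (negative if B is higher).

Regimen A: f = (1/2)^(8/7) ≈ 0.4529; Cmin,ss = (1041/244)·f/(1−f) ≈ 3.532 mcg/mL.
Regimen B: f = (1/2)^(19/7) ≈ 0.1524; Cmin,ss = (614/244)·f/(1−f) ≈ 0.452 mcg/mL.
Difference ≈ 3.532 − 0.452 ≈ 3.080 mcg/mL.

3.1 mcg/mL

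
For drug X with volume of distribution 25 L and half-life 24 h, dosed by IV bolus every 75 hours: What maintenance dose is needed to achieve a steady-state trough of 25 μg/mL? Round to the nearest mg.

4828 mg

τ/t½ = 75/24 ≈ 3.125, so f = (1/2)^(75/24) ≈ 0.114626.
Cmin,ss = (D/Vd)·f/(1−f), so D = Cmin,ss·Vd·(1−f)/f.
D = 25 × 25 × (1−f)/f ≈ 25 × 25 × 7.72402 ≈ 4827.51 mg.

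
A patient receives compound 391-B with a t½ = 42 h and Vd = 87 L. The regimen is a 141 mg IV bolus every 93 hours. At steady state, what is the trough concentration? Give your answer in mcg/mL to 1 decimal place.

0.4 mcg/mL

τ/t½ = 93/42 ≈ 2.2143, so fraction remaining f = (1/2)^(93/42) ≈ 0.2155.
Each bolus raises the concentration by D/Vd = 141/87 ≈ 1.621 mcg/mL.
Steady-state trough Cmin,ss = C₀·f/(1−f) ≈ 1.621 × 0.2155/0.7845 ≈ 0.445 mcg/mL.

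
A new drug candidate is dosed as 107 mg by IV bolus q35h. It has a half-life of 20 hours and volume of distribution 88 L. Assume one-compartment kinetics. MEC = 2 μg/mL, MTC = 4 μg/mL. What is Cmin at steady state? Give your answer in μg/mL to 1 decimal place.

τ/t½ = 35/20 ≈ 1.75, so fraction remaining f = (1/2)^(35/20) ≈ 0.2973.
At steady state, accumulation factor R = 1/(1 − e^(−kτ)) ≈ 1.4231.
Each bolus raises the concentration by D/Vd = 107/88 ≈ 1.216 μg/mL.
Cmax,ss = C₀/(1 − f) ≈ 1.216/0.7027 ≈ 1.730 μg/mL.
One interval later, Cmin,ss = Cmax,ss·e^(−kτ) ≈ 1.730 × 0.2973 ≈ 0.514 μg/mL.
Trough 0.5 μg/mL vs MEC 2 μg/mL: subtherapeutic.

0.5 μg/mL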